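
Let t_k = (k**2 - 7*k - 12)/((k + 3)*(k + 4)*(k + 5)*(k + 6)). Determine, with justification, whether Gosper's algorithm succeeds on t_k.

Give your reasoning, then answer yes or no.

Yes. s_k = k*(-k**2 - 32*k - 47)/(20*(k + 3)*(k + 4)*(k + 5)).

t_(k+1)/t_k = (k**3 - 2*k**2 - 33*k - 54)/(k**3 - 61*k - 84).
Take A(k)=k + 3, B(k)=k + 7, C(k)=k**2 - 7*k - 12.
f must satisfy (k + 3)·f(k+1) − (k + 6)·f(k) = k**2 - 7*k - 12.
From deg A=1, deg B=1, deg C=2: d=3.
A polynomial solution: f(k) = -k*(k**2 + 32*k + 47)/20.
Get s_k = R·t_k = k*(-k**2 - 32*k - 47)/(20*(k + 3)*(k + 4)*(k + 5)) with R(k) = B(k−1)f(k)/C(k) = -k*(k + 6)*(k**2 + 32*k + 47)/(20*(k**2 - 7*k - 12)).
s_(k+1) − s_k = (k**2 - 7*k - 12)/(k**4 + 18*k**3 + 119*k**2 + 342*k + 360) = t_k.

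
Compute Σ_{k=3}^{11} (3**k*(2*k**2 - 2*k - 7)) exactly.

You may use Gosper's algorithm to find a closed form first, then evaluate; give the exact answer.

Σ = 51549831

r(k) = 3*(2*k**2 + 2*k - 7)/(2*k**2 - 2*k - 7) after simplifying.
A = 3, B = 1, C = k**2 - k - 7/2.
Solve (3)·f(k+1) − (1)·f(k) = k**2 - k - 7/2.
Bound: deg f ≤ 2.
Coefficient equations give f(k) = (k**2 - 4*k + 1)/2.
So s_k = (B(k−1)f/C)·t_k = ((k**2 - 4*k + 1)/(2*k**2 - 2*k - 7))·t_k = 3**k*(k**2 - 4*k + 1).
Check: Δs_k = 3**k*(2*k**2 - 2*k - 7). ✓
Σ_(k=3)^(11) t_k = s_(12) − s_(3) = 51549777 − (-54) = 51549831.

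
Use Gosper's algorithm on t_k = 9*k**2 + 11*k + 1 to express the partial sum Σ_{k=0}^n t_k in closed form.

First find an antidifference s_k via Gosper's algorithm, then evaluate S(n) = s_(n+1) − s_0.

Compute t_(k+1)/t_k: get (9*k**2 + 29*k + 21)/(9*k**2 + 11*k + 1).
Normal form (A,B,C) = (1, 1, k**2 + 11*k/9 + 1/9).
f must satisfy (1)·f(k+1) − (1)·f(k) = k**2 + 11*k/9 + 1/9.
From deg A=0, deg B=0, deg C=2: d=3.
A polynomial solution: f(k) = k*(3*k**2 + k - 3)/9.
Get s_k = R·t_k = k*(3*k**2 + k - 3) with R(k) = B(k−1)f(k)/C(k) = k*(3*k**2 + k - 3)/(9*k**2 + 11*k + 1).
Δs = 9*k**2 + 11*k + 1, as required.
Telescope: S(n) = s_(n+1) − s_(0) = 3*n**3 + 10*n**2 + 8*n + 1 − (0) = 3*n**3 + 10*n**2 + 8*n + 1.

S(n) = 3*n**3 + 10*n**2 + 8*n + 1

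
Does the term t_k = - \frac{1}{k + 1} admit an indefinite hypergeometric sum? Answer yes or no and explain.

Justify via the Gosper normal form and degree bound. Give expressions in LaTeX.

The ratio is (k + 1)/(k + 2).
So A=k + 1 and B=k + 2, with C=1.
Set up (k + 1)·f(k+1) − (k + 1)·f(k) − (1) = 0.
d = 0 from the (1,1,0) case.
Write f(k) = c0. Then LHS − RHS = -1, requiring -1 = 0: contradictory. No certificate.

No — t_k has no hypergeometric antidifference.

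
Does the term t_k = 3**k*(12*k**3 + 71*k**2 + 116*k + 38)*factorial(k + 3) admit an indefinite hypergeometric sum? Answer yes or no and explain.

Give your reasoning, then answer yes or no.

Yes. s_k = 3**k*(4*k**2 + k - 2)*factorial(k + 3).

t_(k+1)/t_k = 3*(12*k**4 + 155*k**3 + 722*k**2 + 1413*k + 948)/(12*k**3 + 71*k**2 + 116*k + 38).
Factor: A=3*k + 12; B=1; C=k**3 + 71*k**2/12 + 29*k/3 + 19/6.
Set up (3*k + 12)·f(k+1) − (1)·f(k) − (k**3 + 71*k**2/12 + 29*k/3 + 19/6) = 0.
From deg A=1, deg B=0, deg C=3: d=2.
Match coefficients ⇒ f(k) = (4*k**2 + k - 2)/12.
Then R = B(k−1)f/C = (4*k**2 + k - 2)/(12*k**3 + 71*k**2 + 116*k + 38), so s_k = R(k)·t_k = 3**k*(4*k**2 + k - 2)*factorial(k + 3).
s_(k+1) − s_k = 3**k*(12*k**3 + 71*k**2 + 116*k + 38)*factorial(k + 3) = t_k.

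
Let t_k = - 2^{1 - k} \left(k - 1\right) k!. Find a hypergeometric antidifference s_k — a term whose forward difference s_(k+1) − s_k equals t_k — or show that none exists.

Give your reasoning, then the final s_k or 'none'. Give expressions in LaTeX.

Step 1: r(k) = k*(k + 1)/(2*(k - 1)).
Normal form (A,B,C) = (k/2 + 1/2, 1, k - 1).
Key eq: (k/2 + 1/2)·f(k+1) = (1)·f(k) + (k - 1).
Degrees (1,0,1) ⇒ d ≤ 0.
Solve for f: f(k) = 2 (degree 0 ≤ 0).
R(k) = B(k−1)·f(k)/C(k) = 2/(k - 1); s_k = R·t_k = -2**(2 - k)*factorial(k).
Δs = -2**(1 - k)*(k - 1)*factorial(k), as required.

s_k = - 2^{2 - k} k!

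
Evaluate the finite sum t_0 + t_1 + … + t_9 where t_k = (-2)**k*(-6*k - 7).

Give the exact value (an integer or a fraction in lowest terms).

Σ = 21503

The ratio is 2*(-6*k - 13)/(6*k + 7).
So A=-2 and B=1, with C=k + 7/6.
Solve (-2)·f(k+1) − (1)·f(k) = k + 7/6.
d = 1 from the (0,0,1) case.
Solve for f: f(k) = -(2*k + 1)/6 (degree 1 ≤ 1).
Get s_k = R·t_k = (-2)**k*(2*k + 1) with R(k) = B(k−1)f(k)/C(k) = -(2*k + 1)/(6*k + 7).
Δs = (-2)**k*(-6*k - 7), as required.
Σ_(k=0)^(9) t_k = s_(10) − s_(0) = 21504 − (1) = 21503.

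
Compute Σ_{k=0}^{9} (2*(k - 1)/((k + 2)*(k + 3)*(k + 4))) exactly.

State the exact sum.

Σ = 5/156

Step 1: r(k) = k*(k + 2)/((k - 1)*(k + 5)).
Factor: A=k + 2; B=k + 5; C=k - 1.
Key eq: (k + 2)·f(k+1) = (k + 4)·f(k) + (k - 1).
Bound: deg f ≤ 2.
Coefficient equations give f(k) = k*(k - 7)/12.
R(k) = B(k−1)·f(k)/C(k) = k*(k - 7)*(k + 4)/(12*(k - 1)); s_k = R·t_k = k*(k - 7)/(6*(k + 2)*(k + 3)).
Check: Δs_k = 2*(k - 1)/(k**3 + 9*k**2 + 26*k + 24). ✓
Sum = s_(10) − s_(0); s_(10) = 5/156, s_(0) = 0 ⇒ 5/156.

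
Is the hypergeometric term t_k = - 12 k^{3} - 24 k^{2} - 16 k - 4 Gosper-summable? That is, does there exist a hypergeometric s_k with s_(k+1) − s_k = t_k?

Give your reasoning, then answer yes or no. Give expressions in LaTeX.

Yes. s_k = k^{2} \left(- 3 k^{2} - 2 k + 1\right).

Step 1: r(k) = (3*k**3 + 15*k**2 + 25*k + 14)/(3*k**3 + 6*k**2 + 4*k + 1).
Take A(k)=1, B(k)=1, C(k)=k**3 + 2*k**2 + 4*k/3 + 1/3.
Set up (1)·f(k+1) − (1)·f(k) − (k**3 + 2*k**2 + 4*k/3 + 1/3) = 0.
Bound: deg f ≤ 4.
Solving with deg f ≤ 4: f(k) = k**2*(k + 1)*(3*k - 1)/12.
Then R = B(k−1)f/C = k**2*(3*k - 1)/(4*(3*k**2 + 3*k + 1)), so s_k = R(k)·t_k = k**2*(-3*k**2 - 2*k + 1).
Check: Δs_k = -12*k**3 - 24*k**2 - 16*k - 4. ✓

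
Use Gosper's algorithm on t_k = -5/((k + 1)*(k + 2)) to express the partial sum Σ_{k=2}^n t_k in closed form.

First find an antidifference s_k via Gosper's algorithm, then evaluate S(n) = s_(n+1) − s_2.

S(n) = 5*(1 - n)/(3*(n + 2))

r(k) = (k + 1)/(k + 3) after simplifying.
Normal form (A,B,C) = (k + 1, k + 3, 1).
Key eq: (k + 1)·f(k+1) = (k + 2)·f(k) + (1).
From deg A=1, deg B=1, deg C=0: d=1.
Solve for f: f(k) = k (degree 1 ≤ 1).
Then R = B(k−1)f/C = k*(k + 2), so s_k = R(k)·t_k = -5*k/(k + 1).
Verify: -5/(k**2 + 3*k + 2) matches t_k.
s_(n+1) = 5*(-n - 1)/(n + 2) and s_(2) = -10/3, so S(n) = 5*(1 - n)/(3*(n + 2)).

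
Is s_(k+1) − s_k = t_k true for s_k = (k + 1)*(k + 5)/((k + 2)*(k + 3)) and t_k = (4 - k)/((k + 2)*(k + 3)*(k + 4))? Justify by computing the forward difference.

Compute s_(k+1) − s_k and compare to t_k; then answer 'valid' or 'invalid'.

s_(k+1) = (k + 2)*(k + 6)/((k + 3)*(k + 4))
s_(k+1) − s_k = (4 - k)/(k**3 + 9*k**2 + 26*k + 24)
(s_(k+1) − s_k) − t_k = 0

valid (s_(k+1) − s_k reduces to t_k)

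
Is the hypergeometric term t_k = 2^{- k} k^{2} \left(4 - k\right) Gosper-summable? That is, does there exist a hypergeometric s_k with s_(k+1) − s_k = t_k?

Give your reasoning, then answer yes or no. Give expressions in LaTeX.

t_(k+1)/t_k = (k - 3)*(k + 1)**2/(2*k**2*(k - 4)).
Factor: A=1/2; B=1; C=k**3 - 4*k**2.
Set up (1/2)·f(k+1) − (1)·f(k) − (k**3 - 4*k**2) = 0.
Degrees (0,0,3) ⇒ d ≤ 3.
Match coefficients ⇒ f(k) = -2*(k**3 - k**2 + k + 1).
Get s_k = R·t_k = 2**(1 - k)*(k**3 - k**2 + k + 1) with R(k) = B(k−1)f(k)/C(k) = -2*(k**3 - k**2 + k + 1)/(k**2*(k - 4)).
Δs = k**2*(4 - k)/2**k, as required.

Yes. s_k = 2^{1 - k} \left(k^{3} - k^{2} + k + 1\right).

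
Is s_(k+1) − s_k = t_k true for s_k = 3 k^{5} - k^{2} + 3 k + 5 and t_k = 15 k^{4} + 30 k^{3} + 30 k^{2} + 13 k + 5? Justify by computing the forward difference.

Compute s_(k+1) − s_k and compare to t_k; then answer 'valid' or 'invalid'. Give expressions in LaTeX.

s_(k+1) = 3*k + 3*(k + 1)**5 - (k + 1)**2 + 8
s_(k+1) − s_k = 15*k**4 + 30*k**3 + 30*k**2 + 13*k + 5
(s_(k+1) − s_k) − t_k = 0

Valid: the claim telescopes to t_k.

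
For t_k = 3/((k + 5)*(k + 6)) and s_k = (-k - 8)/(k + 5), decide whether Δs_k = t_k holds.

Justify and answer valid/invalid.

s_(k+1) = (-k - 9)/(k + 6)
s_(k+1) − s_k = 3/(k**2 + 11*k + 30)
(s_(k+1) − s_k) − t_k = 0

valid; difference matches t_k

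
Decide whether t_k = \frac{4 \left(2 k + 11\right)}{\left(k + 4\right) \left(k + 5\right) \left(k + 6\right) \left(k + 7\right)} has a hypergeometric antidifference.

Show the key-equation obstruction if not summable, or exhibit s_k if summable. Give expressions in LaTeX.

Yes. s_k = \frac{k \left(k + 10\right)}{6 \left(k^{2} + 10 k + 24\right)}.

Step 1: r(k) = (k + 4)*(2*k + 13)/((k + 8)*(2*k + 11)).
So A=k + 4 and B=k + 8, with C=k + 11/2.
Key eq: (k + 4)·f(k+1) = (k + 7)·f(k) + (k + 11/2).
Bound: deg f ≤ 3.
Solving with deg f ≤ 3: f(k) = k*(k + 5)*(k + 10)/48.
R(k) = B(k−1)·f(k)/C(k) = k*(k + 5)*(k + 7)*(k + 10)/(24*(2*k + 11)); s_k = R·t_k = k*(k + 10)/(6*(k**2 + 10*k + 24)).
Δs = 4*(2*k + 11)/(k**4 + 22*k**3 + 179*k**2 + 638*k + 840), as required.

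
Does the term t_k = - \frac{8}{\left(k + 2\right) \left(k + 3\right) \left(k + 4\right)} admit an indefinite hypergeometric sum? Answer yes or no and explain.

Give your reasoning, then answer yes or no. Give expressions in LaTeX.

Yes. s_k = \frac{2 k \left(- k - 5\right)}{3 \left(k + 2\right) \left(k + 3\right)}.

t_(k+1)/t_k = (k + 2)/(k + 5).
Normal form (A,B,C) = (k + 2, k + 5, 1).
Need (k + 2)·f(k+1) − (k + 4)·f(k) = 1.
Bound: deg f ≤ 2.
Coefficient equations give f(k) = k*(k + 5)/12.
R(k) = B(k−1)·f(k)/C(k) = k*(k + 4)*(k + 5)/12; s_k = R·t_k = 2*k*(-k - 5)/(3*(k + 2)*(k + 3)).
Check: Δs_k = -8/(k**3 + 9*k**2 + 26*k + 24). ✓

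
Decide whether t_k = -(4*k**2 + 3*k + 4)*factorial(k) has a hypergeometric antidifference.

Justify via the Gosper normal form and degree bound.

Yes. s_k = -(4*k - 1)*factorial(k).

t_(k+1)/t_k = (k + 1)*(3*k + 4*(k + 1)**2 + 7)/(4*k**2 + 3*k + 4).
So A=k + 1 and B=1, with C=k**2 + 3*k/4 + 1.
Key eq: (k + 1)·f(k+1) = (1)·f(k) + (k**2 + 3*k/4 + 1).
Bound: deg f ≤ 1.
Match coefficients ⇒ f(k) = (4*k - 1)/4.
Then R = B(k−1)f/C = (4*k - 1)/(4*k**2 + 3*k + 4), so s_k = R(k)·t_k = -(4*k - 1)*factorial(k).
Δs = -(4*k**2 + 3*k + 4)*factorial(k), as required.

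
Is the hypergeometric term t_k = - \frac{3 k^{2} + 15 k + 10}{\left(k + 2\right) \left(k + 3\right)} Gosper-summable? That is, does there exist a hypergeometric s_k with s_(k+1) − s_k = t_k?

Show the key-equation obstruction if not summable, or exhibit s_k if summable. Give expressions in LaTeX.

Yes. s_k = \frac{k \left(- 3 k - 2\right)}{k + 2}.

Step 1: r(k) = (k + 2)*(15*k + 3*(k + 1)**2 + 25)/((k + 4)*(3*k**2 + 15*k + 10)).
Gosper form: A/B · C(k+1)/C(k) with A=k + 2, B=k + 4, C=k**2 + 5*k + 10/3.
Solve (k + 2)·f(k+1) − (k + 3)·f(k) = k**2 + 5*k + 10/3.
Bound: deg f ≤ 2.
Match coefficients ⇒ f(k) = k*(3*k + 2)/3.
Certificate R = B(k−1)f/C = k*(k + 3)*(3*k + 2)/(3*k**2 + 15*k + 10) gives s_k = k*(-3*k - 2)/(k + 2).
Verify: (-3*k**2 - 15*k - 10)/(k**2 + 5*k + 6) matches t_k.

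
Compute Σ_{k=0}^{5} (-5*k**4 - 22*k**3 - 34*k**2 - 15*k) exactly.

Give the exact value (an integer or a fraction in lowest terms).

Σ = -11940

t_(k+1)/t_k = (5*k**4 + 42*k**3 + 130*k**2 + 169*k + 76)/(k*(5*k**3 + 22*k**2 + 34*k + 15)).
Factor: A=1; B=1; C=k**4 + 22*k**3/5 + 34*k**2/5 + 3*k.
f must satisfy (1)·f(k+1) − (1)·f(k) = k**4 + 22*k**3/5 + 34*k**2/5 + 3*k.
From deg A=0, deg B=0, deg C=4: d=5.
Coefficient equations give f(k) = k*(k - 1)*(k**3 + 4*k**2 + 6*k + 2)/5.
So s_k = (B(k−1)f/C)·t_k = ((k - 1)*(k**3 + 4*k**2 + 6*k + 2)/(5*k**3 + 22*k**2 + 34*k + 15))·t_k = k*(-k**4 - 3*k**3 - 2*k**2 + 4*k + 2).
Δs = k*(-5*k**3 - 22*k**2 - 34*k - 15), as required.
Σ_(k=0)^(5) t_k = s_(6) − s_(0) = -11940 − (0) = -11940.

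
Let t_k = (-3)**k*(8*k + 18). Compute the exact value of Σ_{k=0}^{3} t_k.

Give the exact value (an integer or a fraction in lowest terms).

Compute t_(k+1)/t_k: get 3*(-4*k - 13)/(4*k + 9).
A = -3, B = 1, C = k + 9/4.
Solve (-3)·f(k+1) − (1)·f(k) = k + 9/4.
d = 1 from the (0,0,1) case.
Match coefficients ⇒ f(k) = -(2*k + 3)/8.
So s_k = (B(k−1)f/C)·t_k = (-(2*k + 3)/(2*(4*k + 9)))·t_k = (-3)**k*(-2*k - 3).
Check: Δs_k = (-3)**k*(8*k + 18). ✓
Σ_(k=0)^(3) t_k = s_(4) − s_(0) = -891 − (-3) = -888.

Σ = -888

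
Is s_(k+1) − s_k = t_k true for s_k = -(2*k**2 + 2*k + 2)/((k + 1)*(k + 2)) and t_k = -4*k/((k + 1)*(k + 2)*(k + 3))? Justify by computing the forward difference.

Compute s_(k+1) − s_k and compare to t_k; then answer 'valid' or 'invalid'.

valid; difference matches t_k

s_(k+1) = 2*(-k - (k + 1)**2 - 2)/((k + 2)*(k + 3))
s_(k+1) − s_k = -4*k/(k**3 + 6*k**2 + 11*k + 6)
(s_(k+1) − s_k) − t_k = 0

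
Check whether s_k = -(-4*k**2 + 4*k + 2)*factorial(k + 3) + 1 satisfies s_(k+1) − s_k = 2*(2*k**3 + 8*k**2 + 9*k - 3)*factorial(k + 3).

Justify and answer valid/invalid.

valid (s_(k+1) − s_k reduces to t_k)

s_(k+1) = -(4*k - 4*(k + 1)**2 + 6)*factorial(k + 4) + 1
s_(k+1) − s_k = 2*(2*k**3 + 8*k**2 + 9*k - 3)*factorial(k + 3)
(s_(k+1) − s_k) − t_k = 0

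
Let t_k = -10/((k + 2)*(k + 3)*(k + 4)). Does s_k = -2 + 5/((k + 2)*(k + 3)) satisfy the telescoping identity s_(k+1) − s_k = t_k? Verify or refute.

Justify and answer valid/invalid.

valid (s_(k+1) − s_k reduces to t_k)

s_(k+1) = -2 + 5/((k + 3)*(k + 4))
s_(k+1) − s_k = -10/(k**3 + 9*k**2 + 26*k + 24)
(s_(k+1) − s_k) − t_k = 0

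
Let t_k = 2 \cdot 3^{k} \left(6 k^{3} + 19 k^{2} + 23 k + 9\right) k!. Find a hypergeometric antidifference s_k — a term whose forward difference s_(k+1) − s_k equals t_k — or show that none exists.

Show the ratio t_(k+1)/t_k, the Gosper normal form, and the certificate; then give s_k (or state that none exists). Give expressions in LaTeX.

s_k = 2 \cdot 3^{k} k \left(2 k + 1\right) k!

Compute t_(k+1)/t_k: get 3*(6*k**4 + 43*k**3 + 116*k**2 + 136*k + 57)/(6*k**3 + 19*k**2 + 23*k + 9).
So A=3*k + 3 and B=1, with C=k**3 + 19*k**2/6 + 23*k/6 + 3/2.
Set up (3*k + 3)·f(k+1) − (1)·f(k) − (k**3 + 19*k**2/6 + 23*k/6 + 3/2) = 0.
From deg A=1, deg B=0, deg C=3: d=2.
Match coefficients ⇒ f(k) = k*(2*k + 1)/6.
Then R = B(k−1)f/C = k*(2*k + 1)/(6*k**3 + 19*k**2 + 23*k + 9), so s_k = R(k)·t_k = 2*3**k*k*(2*k + 1)*factorial(k).
s_(k+1) − s_k = 2*3**k*(6*k**3 + 19*k**2 + 23*k + 9)*factorial(k) = t_k.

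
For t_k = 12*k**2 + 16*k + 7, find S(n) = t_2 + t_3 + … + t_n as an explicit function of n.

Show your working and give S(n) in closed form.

t_(k+1)/t_k = (12*k**2 + 40*k + 35)/(12*k**2 + 16*k + 7).
Factor: A=1; B=1; C=k**2 + 4*k/3 + 7/12.
f must satisfy (1)·f(k+1) − (1)·f(k) = k**2 + 4*k/3 + 7/12.
From deg A=0, deg B=0, deg C=2: d=3.
Solving with deg f ≤ 3: f(k) = k*(4*k**2 + 2*k + 1)/12.
So s_k = (B(k−1)f/C)·t_k = (k*(4*k**2 + 2*k + 1)/(12*k**2 + 16*k + 7))·t_k = k*(4*k**2 + 2*k + 1).
Check: Δs_k = 12*k**2 + 16*k + 7. ✓
Telescope: S(n) = s_(n+1) − s_(2) = 4*n**3 + 14*n**2 + 17*n + 7 − (42) = 4*n**3 + 14*n**2 + 17*n - 35.

S(n) = 4*n**3 + 14*n**2 + 17*n - 35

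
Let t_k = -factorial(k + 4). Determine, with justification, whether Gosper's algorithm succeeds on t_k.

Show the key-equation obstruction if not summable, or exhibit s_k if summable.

No; the degree bound rules out any f.

Step 1: r(k) = k + 5.
So A=k + 5 and B=1, with C=1.
Set up (k + 5)·f(k+1) − (1)·f(k) − (1) = 0.
From deg A=1, deg B=0, deg C=0: d=-1.
deg f ≤ -1 is impossible — no certificate.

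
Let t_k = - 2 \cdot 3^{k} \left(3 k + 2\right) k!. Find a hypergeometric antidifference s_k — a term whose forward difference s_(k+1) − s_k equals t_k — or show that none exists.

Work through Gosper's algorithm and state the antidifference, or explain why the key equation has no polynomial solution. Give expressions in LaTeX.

s_k = - 2 \cdot 3^{k} k!

Step 1: r(k) = 3*(k + 1)*(3*k + 5)/(3*k + 2).
A = 3*k + 3, B = 1, C = k + 2/3.
f must satisfy (3*k + 3)·f(k+1) − (1)·f(k) = k + 2/3.
Bound: deg f ≤ 0.
Coefficient equations give f(k) = 1/3.
Certificate R = B(k−1)f/C = 1/(3*k + 2) gives s_k = -2*3**k*factorial(k).
Verify: -2*3**k*(3*k + 2)*factorial(k) matches t_k.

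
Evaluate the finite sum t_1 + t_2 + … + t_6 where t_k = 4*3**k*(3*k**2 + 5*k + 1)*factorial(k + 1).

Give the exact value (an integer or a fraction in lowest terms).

Ratio r(k) = 3*(3*k**3 + 17*k**2 + 31*k + 18)/(3*k**2 + 5*k + 1).
A = 3*k + 6, B = 1, C = k**2 + 5*k/3 + 1/3.
Set up (3*k + 6)·f(k+1) − (1)·f(k) − (k**2 + 5*k/3 + 1/3) = 0.
deg f ≤ 1 (via 1,0,2).
Match coefficients ⇒ f(k) = (k - 1)/3.
R(k) = B(k−1)·f(k)/C(k) = (k - 1)/(3*k**2 + 5*k + 1); s_k = R·t_k = 4*3**k*(k - 1)*factorial(k + 1).
Verify: 4*3**k*(3*k**2 + 5*k + 1)*factorial(k + 1) matches t_k.
Evaluate s at k=7 and k=1: 2116316160 and 0; difference 2116316160.

Σ = 2116316160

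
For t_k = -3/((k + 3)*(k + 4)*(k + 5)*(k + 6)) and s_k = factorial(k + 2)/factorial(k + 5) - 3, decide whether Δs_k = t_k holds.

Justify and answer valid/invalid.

valid; difference matches t_k

s_(k+1) = factorial(k + 3)/factorial(k + 6) - 3
s_(k+1) − s_k = -3/((k + 3)*(k + 4)*(k + 5)*(k + 6))
(s_(k+1) − s_k) − t_k = 0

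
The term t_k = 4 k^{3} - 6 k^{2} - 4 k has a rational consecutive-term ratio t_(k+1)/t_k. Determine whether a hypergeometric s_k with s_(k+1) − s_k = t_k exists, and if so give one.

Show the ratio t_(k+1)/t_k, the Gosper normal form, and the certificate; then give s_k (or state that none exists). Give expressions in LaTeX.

The ratio is (2*k**3 + 3*k**2 - 2*k - 3)/(k*(2*k**2 - 3*k - 2)).
Normal form (A,B,C) = (1, 1, k**3 - 3*k**2/2 - k).
Key eq: (1)·f(k+1) = (1)·f(k) + (k**3 - 3*k**2/2 - k).
Bound: deg f ≤ 4.
Coefficient equations give f(k) = k*(k - 1)*(k**2 - 3*k - 1)/4.
R(k) = B(k−1)·f(k)/C(k) = (k - 1)*(k**2 - 3*k - 1)/(2*(k - 2)*(2*k + 1)); s_k = R·t_k = k*(k**3 - 4*k**2 + 2*k + 1).
Verify: 2*k*(2*k**2 - 3*k - 2) matches t_k.

s_k = k \left(k^{3} - 4 k^{2} + 2 k + 1\right)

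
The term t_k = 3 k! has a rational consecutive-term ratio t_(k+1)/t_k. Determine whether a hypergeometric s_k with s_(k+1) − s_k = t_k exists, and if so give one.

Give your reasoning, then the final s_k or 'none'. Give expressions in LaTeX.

none — t_k is not Gosper-summable

The ratio is k + 1.
Take A(k)=k + 1, B(k)=1, C(k)=1.
Need (k + 1)·f(k+1) − (1)·f(k) = 1.
Degrees (1,0,0) ⇒ d ≤ -1.
Bound -1 < 0, so the key equation has no polynomial solution.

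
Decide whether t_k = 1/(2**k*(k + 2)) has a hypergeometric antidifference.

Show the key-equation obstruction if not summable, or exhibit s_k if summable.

No — key equation has no polynomial f.

Step 1: r(k) = (k + 2)/(2*(k + 3)).
So A=k/2 + 1 and B=k + 3, with C=1.
Solve (k/2 + 1)·f(k+1) − (k + 2)·f(k) = 1.
deg f ≤ -1 (via 1,1,0).
deg f ≤ -1 is impossible — no certificate.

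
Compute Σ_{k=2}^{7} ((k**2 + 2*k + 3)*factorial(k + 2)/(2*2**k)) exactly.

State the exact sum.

Step 1: r(k) = (k + 3)*(2*k + (k + 1)**2 + 5)/(2*(k**2 + 2*k + 3)).
Take A(k)=k/2 + 3/2, B(k)=1, C(k)=k**2 + 2*k + 3.
f must satisfy (k/2 + 3/2)·f(k+1) − (1)·f(k) = k**2 + 2*k + 3.
deg f ≤ 1 (via 1,0,2).
Solve for f: f(k) = 2*k (degree 1 ≤ 1).
Certificate R = B(k−1)f/C = 2*k/(k**2 + 2*k + 3) gives s_k = k*factorial(k + 2)/2**k.
Verify: (k**2 + 2*k + 3)*factorial(k + 2)/(2*2**k) matches t_k.
Evaluate s at k=8 and k=2: 113400 and 12; difference 113388.

Σ = 113388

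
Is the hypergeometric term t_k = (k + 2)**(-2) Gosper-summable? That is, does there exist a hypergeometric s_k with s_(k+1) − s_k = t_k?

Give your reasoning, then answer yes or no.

Ratio r(k) = (k + 2)**2/(k + 3)**2.
Normal form (A,B,C) = (k**2 + 4*k + 4, k**2 + 6*k + 9, 1).
Set up (k**2 + 4*k + 4)·f(k+1) − (k**2 + 4*k + 4)·f(k) − (1) = 0.
Degrees (2,2,0) ⇒ d ≤ 0.
Write f(k) = c0. Then LHS − RHS = -1, requiring -1 = 0: contradictory. No certificate.

No. Not Gosper-summable.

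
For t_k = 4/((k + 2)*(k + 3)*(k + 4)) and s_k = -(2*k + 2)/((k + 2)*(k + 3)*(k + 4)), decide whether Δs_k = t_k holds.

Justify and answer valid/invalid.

Invalid: residual -18/(k**4 + 14*k**3 + 71*k**2 + 154*k + 120) ≠ 0.

s_(k+1) = 2*(-k - 2)/((k + 3)*(k + 4)*(k + 5))
s_(k+1) − s_k = 2*(2*k + 1)/(k**4 + 14*k**3 + 71*k**2 + 154*k + 120)
(s_(k+1) − s_k) − t_k = -18/(k**4 + 14*k**3 + 71*k**2 + 154*k + 120)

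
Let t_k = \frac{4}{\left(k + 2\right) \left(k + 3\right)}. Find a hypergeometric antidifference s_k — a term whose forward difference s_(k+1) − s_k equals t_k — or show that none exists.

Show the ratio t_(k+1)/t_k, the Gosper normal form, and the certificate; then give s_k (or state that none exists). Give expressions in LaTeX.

s_k = \frac{2 k}{k + 2}

Step 1: r(k) = (k + 2)/(k + 4).
Normal form (A,B,C) = (k + 2, k + 4, 1).
Need (k + 2)·f(k+1) − (k + 3)·f(k) = 1.
d = 1 from the (1,1,0) case.
A polynomial solution: f(k) = k/2.
R(k) = B(k−1)·f(k)/C(k) = k*(k + 3)/2; s_k = R·t_k = 2*k/(k + 2).
Check: Δs_k = 4/(k**2 + 5*k + 6). ✓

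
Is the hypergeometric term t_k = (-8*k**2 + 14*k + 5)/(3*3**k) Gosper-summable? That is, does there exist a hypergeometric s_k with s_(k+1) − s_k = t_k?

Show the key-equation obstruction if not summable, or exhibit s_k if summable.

Yes. s_k = (4*k**2 - 3*k - 2)/3**k.

Compute t_(k+1)/t_k: get (8*k**2 + 2*k - 11)/(3*(8*k**2 - 14*k - 5)).
Factor: A=1/3; B=1; C=k**2 - 7*k/4 - 5/8.
f must satisfy (1/3)·f(k+1) − (1)·f(k) = k**2 - 7*k/4 - 5/8.
Degrees (0,0,2) ⇒ d ≤ 2.
Coefficient equations give f(k) = -3*(4*k**2 - 3*k - 2)/8.
So s_k = (B(k−1)f/C)·t_k = (-3*(4*k**2 - 3*k - 2)/(8*k**2 - 14*k - 5))·t_k = (4*k**2 - 3*k - 2)/3**k.
Check: Δs_k = (-8*k**2 + 14*k + 5)/(3*3**k). ✓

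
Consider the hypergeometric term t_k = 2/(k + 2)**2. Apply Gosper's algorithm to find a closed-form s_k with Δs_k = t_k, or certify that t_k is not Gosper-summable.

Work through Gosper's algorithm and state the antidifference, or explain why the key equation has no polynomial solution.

no hypergeometric antidifference exists

Compute t_(k+1)/t_k: get (k + 2)**2/(k + 3)**2.
Factor: A=k**2 + 4*k + 4; B=k**2 + 6*k + 9; C=1.
Solve (k**2 + 4*k + 4)·f(k+1) − (k**2 + 4*k + 4)·f(k) = 1.
Degrees (2,2,0) ⇒ d ≤ 0.
Generic f = c0 gives residual -1; -1 = 0 cannot hold, so t_k is not Gosper-summable.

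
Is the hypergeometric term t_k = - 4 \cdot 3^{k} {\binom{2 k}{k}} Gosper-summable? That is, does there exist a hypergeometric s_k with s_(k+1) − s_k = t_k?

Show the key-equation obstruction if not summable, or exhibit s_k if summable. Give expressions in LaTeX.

Compute t_(k+1)/t_k: get 6*(2*k + 1)/(k + 1).
Factor: A=12*k + 6; B=k + 1; C=1.
Key eq: (12*k + 6)·f(k+1) = (k)·f(k) + (1).
deg f ≤ -1 (via 1,1,0).
deg f ≤ -1 is impossible — no certificate.

No — negative degree bound, so no certificate f.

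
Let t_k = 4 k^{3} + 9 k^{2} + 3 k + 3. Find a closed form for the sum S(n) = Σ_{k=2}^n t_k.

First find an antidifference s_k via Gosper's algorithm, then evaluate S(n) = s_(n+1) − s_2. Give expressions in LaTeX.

S(n) = n^{4} + 5 n^{3} + 7 n^{2} + 6 n - 19

Ratio r(k) = (4*k**3 + 21*k**2 + 33*k + 19)/(4*k**3 + 9*k**2 + 3*k + 3).
Normal form (A,B,C) = (1, 1, k**3 + 9*k**2/4 + 3*k/4 + 3/4).
Set up (1)·f(k+1) − (1)·f(k) − (k**3 + 9*k**2/4 + 3*k/4 + 3/4) = 0.
From deg A=0, deg B=0, deg C=3: d=4.
A polynomial solution: f(k) = k*(k**3 + k**2 - 2*k + 3)/4.
Certificate R = B(k−1)f/C = k*(k**3 + k**2 - 2*k + 3)/(4*k**3 + 9*k**2 + 3*k + 3) gives s_k = k*(k**3 + k**2 - 2*k + 3).
Δs = 4*k**3 + 9*k**2 + 3*k + 3, as required.
Telescope: S(n) = s_(n+1) − s_(2) = n**4 + 5*n**3 + 7*n**2 + 6*n + 3 − (22) = n**4 + 5*n**3 + 7*n**2 + 6*n - 19.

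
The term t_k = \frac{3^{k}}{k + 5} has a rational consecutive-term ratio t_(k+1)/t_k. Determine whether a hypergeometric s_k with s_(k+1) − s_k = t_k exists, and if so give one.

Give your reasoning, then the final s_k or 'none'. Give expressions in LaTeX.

none (Gosper's algorithm certifies no s_k)

t_(k+1)/t_k = 3*(k + 5)/(k + 6).
So A=3*k + 15 and B=k + 6, with C=1.
Set up (3*k + 15)·f(k+1) − (k + 5)·f(k) − (1) = 0.
d = -1 from the (1,1,0) case.
Negative degree bound (-1): no f exists, t_k not Gosper-summable.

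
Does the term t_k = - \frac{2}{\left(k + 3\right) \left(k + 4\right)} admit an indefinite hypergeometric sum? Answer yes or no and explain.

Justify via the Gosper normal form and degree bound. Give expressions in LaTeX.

Yes. s_k = - \frac{2 k}{3 k + 9}.

t_(k+1)/t_k = (k + 3)/(k + 5).
So A=k + 3 and B=k + 5, with C=1.
Key eq: (k + 3)·f(k+1) = (k + 4)·f(k) + (1).
d = 1 from the (1,1,0) case.
Coefficient equations give f(k) = k/3.
R(k) = B(k−1)·f(k)/C(k) = k*(k + 4)/3; s_k = R·t_k = -2*k/(3*k + 9).
Verify: -2/(k**2 + 7*k + 12) matches t_k.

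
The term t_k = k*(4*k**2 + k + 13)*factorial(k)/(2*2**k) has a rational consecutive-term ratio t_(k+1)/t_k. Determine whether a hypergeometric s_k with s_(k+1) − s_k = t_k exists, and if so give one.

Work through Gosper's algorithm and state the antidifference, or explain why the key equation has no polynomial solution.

t_(k+1)/t_k = (k + 1)**2*(k + 4*(k + 1)**2 + 14)/(2*k*(4*k**2 + k + 13)).
A = k/2 + 1/2, B = 1, C = k**3 + k**2/4 + 13*k/4.
Solve (k/2 + 1/2)·f(k+1) − (1)·f(k) = k**3 + k**2/4 + 13*k/4.
Degrees (1,0,3) ⇒ d ≤ 2.
Match coefficients ⇒ f(k) = (4*k**2 - 3*k + 1)/2.
Certificate R = B(k−1)f/C = 2*(4*k**2 - 3*k + 1)/(k*(4*k**2 + k + 13)) gives s_k = (4*k**2 - 3*k + 1)*factorial(k)/2**k.
Verify: k*(4*k**2 + k + 13)*factorial(k)/(2*2**k) matches t_k.

s_k = (4*k**2 - 3*k + 1)*factorial(k)/2**k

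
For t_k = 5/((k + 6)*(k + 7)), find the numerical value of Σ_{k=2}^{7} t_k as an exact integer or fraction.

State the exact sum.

Ratio r(k) = (k + 6)/(k + 8).
Factor: A=k + 6; B=k + 8; C=1.
Key eq: (k + 6)·f(k+1) = (k + 7)·f(k) + (1).
d = 1 from the (1,1,0) case.
Solving with deg f ≤ 1: f(k) = k/6.
R(k) = B(k−1)·f(k)/C(k) = k*(k + 7)/6; s_k = R·t_k = 5*k/(6*(k + 6)).
Verify: 5/(k**2 + 13*k + 42) matches t_k.
Telescoping: Σ = s_(8) − s_(2) = 10/21 − (5/24) = 15/56.

Σ = 15/56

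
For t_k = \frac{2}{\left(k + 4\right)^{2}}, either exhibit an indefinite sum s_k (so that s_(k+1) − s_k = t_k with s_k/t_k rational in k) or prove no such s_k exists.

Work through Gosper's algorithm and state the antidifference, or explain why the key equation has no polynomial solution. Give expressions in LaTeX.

t_(k+1)/t_k = (k + 4)**2/(k + 5)**2.
A = k**2 + 8*k + 16, B = k**2 + 10*k + 25, C = 1.
f must satisfy (k**2 + 8*k + 16)·f(k+1) − (k**2 + 8*k + 16)·f(k) = 1.
From deg A=2, deg B=2, deg C=0: d=0.
Generic f = c0 gives residual -1; -1 = 0 cannot hold, so t_k is not Gosper-summable.

no hypergeometric antidifference exists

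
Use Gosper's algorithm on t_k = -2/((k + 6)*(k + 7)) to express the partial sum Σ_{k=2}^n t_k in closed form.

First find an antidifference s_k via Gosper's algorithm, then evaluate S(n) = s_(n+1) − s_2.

Ratio r(k) = (k + 6)/(k + 8).
Factor: A=k + 6; B=k + 8; C=1.
Key eq: (k + 6)·f(k+1) = (k + 7)·f(k) + (1).
Bound: deg f ≤ 1.
Match coefficients ⇒ f(k) = k/6.
Certificate R = B(k−1)f/C = k*(k + 7)/6 gives s_k = -k/(3*k + 18).
Δs = -2/(k**2 + 13*k + 42), as required.
s_(n+1) = (-n - 1)/(3*(n + 7)) and s_(2) = -1/12, so S(n) = (1 - n)/(4*(n + 7)).

S(n) = (1 - n)/(4*(n + 7))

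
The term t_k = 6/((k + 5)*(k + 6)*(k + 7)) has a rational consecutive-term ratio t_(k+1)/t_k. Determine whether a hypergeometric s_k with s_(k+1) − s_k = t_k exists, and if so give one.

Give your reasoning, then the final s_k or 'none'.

t_(k+1)/t_k = (k + 5)/(k + 8).
Factor: A=k + 5; B=k + 8; C=1.
f must satisfy (k + 5)·f(k+1) − (k + 7)·f(k) = 1.
deg f ≤ 2 (via 1,1,0).
A polynomial solution: f(k) = k*(k + 11)/60.
Get s_k = R·t_k = k*(k + 11)/(10*(k + 5)*(k + 6)) with R(k) = B(k−1)f(k)/C(k) = k*(k + 7)*(k + 11)/60.
s_(k+1) − s_k = 6/(k**3 + 18*k**2 + 107*k + 210) = t_k.

s_k = k*(k + 11)/(10*(k + 5)*(k + 6))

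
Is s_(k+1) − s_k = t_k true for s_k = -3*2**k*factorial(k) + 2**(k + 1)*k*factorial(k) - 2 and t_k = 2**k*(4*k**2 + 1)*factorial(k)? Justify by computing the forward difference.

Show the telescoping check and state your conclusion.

valid; difference matches t_k

s_(k+1) = 4*2**k*k**2*factorial(k) + 2*2**k*k*factorial(k) - 2*2**k*factorial(k) - 2
s_(k+1) − s_k = 2**k*(4*k**2 + 1)*factorial(k)
(s_(k+1) − s_k) − t_k = 0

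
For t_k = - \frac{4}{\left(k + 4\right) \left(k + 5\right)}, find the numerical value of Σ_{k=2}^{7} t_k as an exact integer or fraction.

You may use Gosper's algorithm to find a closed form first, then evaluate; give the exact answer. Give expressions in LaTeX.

Σ = -1/3

Compute t_(k+1)/t_k: get (k + 4)/(k + 6).
Take A(k)=k + 4, B(k)=k + 6, C(k)=1.
Solve (k + 4)·f(k+1) − (k + 5)·f(k) = 1.
Degrees (1,1,0) ⇒ d ≤ 1.
Match coefficients ⇒ f(k) = k/4.
So s_k = (B(k−1)f/C)·t_k = (k*(k + 5)/4)·t_k = -k/(k + 4).
Δs = -4/(k**2 + 9*k + 20), as required.
Telescoping: Σ = s_(8) − s_(2) = -2/3 − (-1/3) = -1/3.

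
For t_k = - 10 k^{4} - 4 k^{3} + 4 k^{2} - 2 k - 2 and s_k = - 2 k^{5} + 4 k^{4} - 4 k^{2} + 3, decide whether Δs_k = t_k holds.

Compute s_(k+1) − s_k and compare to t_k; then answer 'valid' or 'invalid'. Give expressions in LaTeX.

s_(k+1) = -2*k**5 - 6*k**4 - 4*k**3 - 2*k + 1
s_(k+1) − s_k = -10*k**4 - 4*k**3 + 4*k**2 - 2*k - 2
(s_(k+1) − s_k) − t_k = 0

Valid — Δs_k = t_k.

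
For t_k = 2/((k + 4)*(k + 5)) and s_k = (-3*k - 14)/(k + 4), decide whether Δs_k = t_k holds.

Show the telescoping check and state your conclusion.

s_(k+1) = (-3*k - 17)/(k + 5)
s_(k+1) − s_k = 2/(k**2 + 9*k + 20)
(s_(k+1) − s_k) − t_k = 0

Valid — Δs_k = t_k.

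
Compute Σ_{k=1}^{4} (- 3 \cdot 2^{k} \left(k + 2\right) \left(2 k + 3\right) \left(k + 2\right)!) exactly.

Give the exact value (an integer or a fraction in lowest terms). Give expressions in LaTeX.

The ratio is (k + 3)**2*(4*k + 10)/((k + 2)*(2*k + 3)).
Take A(k)=2*k + 6, B(k)=1, C(k)=k**2 + 7*k/2 + 3.
Solve (2*k + 6)·f(k+1) − (1)·f(k) = k**2 + 7*k/2 + 3.
From deg A=1, deg B=0, deg C=2: d=1.
Solve for f: f(k) = k/2 (degree 1 ≤ 1).
Then R = B(k−1)f/C = k/((k + 2)*(2*k + 3)), so s_k = R(k)·t_k = -3*2**k*k*factorial(k + 2).
Verify: -3*2**k*(k + 2)*(2*k + 3)*factorial(k + 2) matches t_k.
Σ_(k=1)^(4) t_k = s_(5) − s_(1) = -2419200 − (-36) = -2419164.

Σ = -2419164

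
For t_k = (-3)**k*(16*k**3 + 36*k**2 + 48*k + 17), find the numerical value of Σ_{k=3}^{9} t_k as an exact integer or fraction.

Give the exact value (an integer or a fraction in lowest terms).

Compute t_(k+1)/t_k: get 3*(-16*k**3 - 84*k**2 - 168*k - 117)/(16*k**3 + 36*k**2 + 48*k + 17).
Take A(k)=-3, B(k)=1, C(k)=k**3 + 9*k**2/4 + 3*k + 17/16.
Key eq: (-3)·f(k+1) = (1)·f(k) + (k**3 + 9*k**2/4 + 3*k + 17/16).
Degrees (0,0,3) ⇒ d ≤ 3.
Match coefficients ⇒ f(k) = -(4*k**3 + 3*k - 1)/16.
Get s_k = R·t_k = (-3)**k*(-4*k**3 - 3*k + 1) with R(k) = B(k−1)f(k)/C(k) = -(4*k**3 + 3*k - 1)/((2*k + 1)*(8*k**2 + 14*k + 17)).
Check: Δs_k = (-3)**k*(16*k**3 + 36*k**2 + 48*k + 17). ✓
Sum = s_(10) − s_(3); s_(10) = -237908421, s_(3) = 3132 ⇒ -237911553.

Σ = -237911553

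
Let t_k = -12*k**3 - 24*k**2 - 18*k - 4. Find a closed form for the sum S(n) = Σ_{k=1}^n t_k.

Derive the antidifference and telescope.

S(n) = n*(-3*n**3 - 14*n**2 - 24*n - 17)

The ratio is (6*k**3 + 30*k**2 + 51*k + 29)/(6*k**3 + 12*k**2 + 9*k + 2).
Take A(k)=1, B(k)=1, C(k)=k**3 + 2*k**2 + 3*k/2 + 1/3.
f must satisfy (1)·f(k+1) − (1)·f(k) = k**3 + 2*k**2 + 3*k/2 + 1/3.
From deg A=0, deg B=0, deg C=3: d=4.
Coefficient equations give f(k) = k*(3*k**3 + 2*k**2 - 1)/12.
Certificate R = B(k−1)f/C = k*(3*k**3 + 2*k**2 - 1)/(2*(6*k**3 + 12*k**2 + 9*k + 2)) gives s_k = -3*k**4 - 2*k**3 + k.
Verify: -12*k**3 - 24*k**2 - 18*k - 4 matches t_k.
Σ_(k=1)^n t_k = s_(n+1) − s_(1) = (-3*n**4 - 14*n**3 - 24*n**2 - 17*n - 4) − (-4), i.e. n*(-3*n**3 - 14*n**2 - 24*n - 17).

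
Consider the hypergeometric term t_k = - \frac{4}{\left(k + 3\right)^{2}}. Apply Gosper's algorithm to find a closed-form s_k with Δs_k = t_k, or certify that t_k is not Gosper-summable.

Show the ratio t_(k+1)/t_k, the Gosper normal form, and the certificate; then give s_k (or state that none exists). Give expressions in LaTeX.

Step 1: r(k) = (k + 3)**2/(k + 4)**2.
So A=k**2 + 6*k + 9 and B=k**2 + 8*k + 16, with C=1.
Set up (k**2 + 6*k + 9)·f(k+1) − (k**2 + 6*k + 9)·f(k) − (1) = 0.
From deg A=2, deg B=2, deg C=0: d=0.
Put f(k) = c0: A·f(k+1) − B(k−1)·f(k) − C = -1; need -1 = 0 — inconsistent ⇒ no f, not summable.

none (Gosper's algorithm certifies no s_k)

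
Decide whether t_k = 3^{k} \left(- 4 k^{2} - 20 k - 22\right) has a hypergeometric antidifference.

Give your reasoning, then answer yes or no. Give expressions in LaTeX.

Compute t_(k+1)/t_k: get 3*(2*k**2 + 14*k + 23)/(2*k**2 + 10*k + 11).
So A=3 and B=1, with C=k**2 + 5*k + 11/2.
Set up (3)·f(k+1) − (1)·f(k) − (k**2 + 5*k + 11/2) = 0.
Degrees (0,0,2) ⇒ d ≤ 2.
Solving with deg f ≤ 2: f(k) = (k + 1)**2/2.
Then R = B(k−1)f/C = (k + 1)**2/(2*k**2 + 10*k + 11), so s_k = R(k)·t_k = -2*3**k*(k**2 + 2*k + 1).
Check: Δs_k = 3**k*(-4*k**2 - 20*k - 22). ✓

Yes. s_k = - 2 \cdot 3^{k} \left(k^{2} + 2 k + 1\right).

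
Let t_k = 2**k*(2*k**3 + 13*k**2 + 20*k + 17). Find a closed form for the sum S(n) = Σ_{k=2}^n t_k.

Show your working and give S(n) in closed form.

S(n) = 4*2**n*n**3 + 14*2**n*n**2 + 24*2**n*n + 20*2**n - 124

The ratio is 2*(2*k**3 + 19*k**2 + 52*k + 52)/(2*k**3 + 13*k**2 + 20*k + 17).
So A=2 and B=1, with C=k**3 + 13*k**2/2 + 10*k + 17/2.
Solve (2)·f(k+1) − (1)·f(k) = k**3 + 13*k**2/2 + 10*k + 17/2.
Bound: deg f ≤ 3.
Solving with deg f ≤ 3: f(k) = (2*k**3 + k**2 + 4*k + 3)/2.
R(k) = B(k−1)·f(k)/C(k) = (2*k**3 + k**2 + 4*k + 3)/(2*k**3 + 13*k**2 + 20*k + 17); s_k = R·t_k = 2**k*(2*k**3 + k**2 + 4*k + 3).
Check: Δs_k = 2**k*(2*k**3 + 13*k**2 + 20*k + 17). ✓
Σ_(k=2)^n t_k = s_(n+1) − s_(2) = (2**(n + 1)*(2*n**3 + 7*n**2 + 12*n + 10)) − (124), i.e. 4*2**n*n**3 + 14*2**n*n**2 + 24*2**n*n + 20*2**n - 124.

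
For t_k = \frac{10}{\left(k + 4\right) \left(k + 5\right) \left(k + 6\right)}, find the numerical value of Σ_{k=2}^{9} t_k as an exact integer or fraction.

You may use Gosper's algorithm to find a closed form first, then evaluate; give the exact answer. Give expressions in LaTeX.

r(k) = (k + 4)/(k + 7) after simplifying.
Take A(k)=k + 4, B(k)=k + 7, C(k)=1.
Key eq: (k + 4)·f(k+1) = (k + 6)·f(k) + (1).
deg f ≤ 2 (via 1,1,0).
Solve for f: f(k) = k*(k + 9)/40 (degree 2 ≤ 2).
Then R = B(k−1)f/C = k*(k + 6)*(k + 9)/40, so s_k = R(k)·t_k = k*(k + 9)/(4*(k + 4)*(k + 5)).
Δs = 10/(k**3 + 15*k**2 + 74*k + 120), as required.
Sum = s_(10) − s_(2); s_(10) = 19/84, s_(2) = 11/84 ⇒ 2/21.

Σ = 2/21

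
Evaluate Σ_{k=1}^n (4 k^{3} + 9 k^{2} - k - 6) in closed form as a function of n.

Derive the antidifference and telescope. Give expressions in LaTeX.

Step 1: r(k) = (4*k**2 + 13*k + 3)/(4*k**2 + k - 3).
So A=1 and B=1, with C=k**3 + 9*k**2/4 - k/4 - 3/2.
Solve (1)·f(k+1) − (1)·f(k) = k**3 + 9*k**2/4 - k/4 - 3/2.
Degrees (0,0,3) ⇒ d ≤ 4.
Solve for f: f(k) = k*(k - 2)*(k + 1)*(k + 2)/4 (degree 4 ≤ 4).
Get s_k = R·t_k = k*(k**3 + k**2 - 4*k - 4) with R(k) = B(k−1)f(k)/C(k) = k*(k - 2)/(4*k - 3).
Verify: 4*k**3 + 9*k**2 - k - 6 matches t_k.
Telescope: S(n) = s_(n+1) − s_(1) = n**4 + 5*n**3 + 5*n**2 - 5*n - 6 − (-6) = n*(n**3 + 5*n**2 + 5*n - 5).

S(n) = n \left(n^{3} + 5 n^{2} + 5 n - 5\right)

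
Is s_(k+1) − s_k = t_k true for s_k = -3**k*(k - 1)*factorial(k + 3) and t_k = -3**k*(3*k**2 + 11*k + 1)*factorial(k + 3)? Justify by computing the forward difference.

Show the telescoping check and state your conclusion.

s_(k+1) = -3**(k + 1)*k*factorial(k + 4)
s_(k+1) − s_k = -3**k*(3*k**2 + 11*k + 1)*factorial(k + 3)
(s_(k+1) − s_k) − t_k = 0

valid (s_(k+1) − s_k reduces to t_k)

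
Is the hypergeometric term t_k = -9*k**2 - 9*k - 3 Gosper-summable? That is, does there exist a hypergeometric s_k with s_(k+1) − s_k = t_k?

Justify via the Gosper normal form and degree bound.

Yes. s_k = -3*k**3.

Ratio r(k) = (3*k**2 + 9*k + 7)/(3*k**2 + 3*k + 1).
Normal form (A,B,C) = (1, 1, k**2 + k + 1/3).
Key eq: (1)·f(k+1) = (1)·f(k) + (k**2 + k + 1/3).
Bound: deg f ≤ 3.
A polynomial solution: f(k) = k**3/3.
R(k) = B(k−1)·f(k)/C(k) = k**3/(3*k**2 + 3*k + 1); s_k = R·t_k = -3*k**3.
Verify: 3*k**3 - 3*(k + 1)**3 matches t_k.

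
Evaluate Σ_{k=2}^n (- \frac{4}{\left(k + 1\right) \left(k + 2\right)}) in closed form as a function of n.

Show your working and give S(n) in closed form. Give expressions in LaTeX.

S(n) = \frac{4 \left(1 - n\right)}{3 \left(n + 2\right)}

r(k) = (k + 1)/(k + 3) after simplifying.
Take A(k)=k + 1, B(k)=k + 3, C(k)=1.
Need (k + 1)·f(k+1) − (k + 2)·f(k) = 1.
d = 1 from the (1,1,0) case.
Solve for f: f(k) = k (degree 1 ≤ 1).
Get s_k = R·t_k = -4*k/(k + 1) with R(k) = B(k−1)f(k)/C(k) = k*(k + 2).
s_(k+1) − s_k = -4/(k**2 + 3*k + 2) = t_k.
s_(n+1) = 4*(-n - 1)/(n + 2) and s_(2) = -8/3, so S(n) = 4*(1 - n)/(3*(n + 2)).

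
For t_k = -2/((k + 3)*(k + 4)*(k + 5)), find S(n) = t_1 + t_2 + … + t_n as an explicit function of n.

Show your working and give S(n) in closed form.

r(k) = (k + 3)/(k + 6) after simplifying.
Normal form (A,B,C) = (k + 3, k + 6, 1).
Key eq: (k + 3)·f(k+1) = (k + 5)·f(k) + (1).
Bound: deg f ≤ 2.
Solve for f: f(k) = k*(k + 7)/24 (degree 2 ≤ 2).
Then R = B(k−1)f/C = k*(k + 5)*(k + 7)/24, so s_k = R(k)·t_k = k*(-k - 7)/(12*(k + 3)*(k + 4)).
s_(k+1) − s_k = -2/(k**3 + 12*k**2 + 47*k + 60) = t_k.
Σ_(k=1)^n t_k = s_(n+1) − s_(1) = ((-n**2 - 9*n - 8)/(12*(n**2 + 9*n + 20))) − (-1/30), i.e. n*(-n - 9)/(20*(n**2 + 9*n + 20)).

S(n) = n*(-n - 9)/(20*(n**2 + 9*n + 20))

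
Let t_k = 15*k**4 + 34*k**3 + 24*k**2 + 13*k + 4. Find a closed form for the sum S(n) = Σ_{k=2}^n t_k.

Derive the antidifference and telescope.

S(n) = 3*n**5 + 16*n**4 + 30*n**3 + 27*n**2 + 14*n - 90

Step 1: r(k) = (15*k**4 + 94*k**3 + 216*k**2 + 223*k + 90)/(15*k**4 + 34*k**3 + 24*k**2 + 13*k + 4).
Take A(k)=1, B(k)=1, C(k)=k**4 + 34*k**3/15 + 8*k**2/5 + 13*k/15 + 4/15.
Solve (1)·f(k+1) − (1)·f(k) = k**4 + 34*k**3/15 + 8*k**2/5 + 13*k/15 + 4/15.
Degrees (0,0,4) ⇒ d ≤ 5.
Solving with deg f ≤ 5: f(k) = k*(3*k**4 + k**3 - 4*k**2 + 3*k + 1)/15.
R(k) = B(k−1)·f(k)/C(k) = k*(3*k**4 + k**3 - 4*k**2 + 3*k + 1)/(15*k**4 + 34*k**3 + 24*k**2 + 13*k + 4); s_k = R·t_k = k*(3*k**4 + k**3 - 4*k**2 + 3*k + 1).
Verify: 15*k**4 + 34*k**3 + 24*k**2 + 13*k + 4 matches t_k.
Telescope: S(n) = s_(n+1) − s_(2) = 3*n**5 + 16*n**4 + 30*n**3 + 27*n**2 + 14*n + 4 − (94) = 3*n**5 + 16*n**4 + 30*n**3 + 27*n**2 + 14*n - 90.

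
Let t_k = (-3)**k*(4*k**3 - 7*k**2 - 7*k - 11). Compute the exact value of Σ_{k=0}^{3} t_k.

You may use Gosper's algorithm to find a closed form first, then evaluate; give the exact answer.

Σ = -488

t_(k+1)/t_k = 3*(-4*k**3 - 5*k**2 + 9*k + 21)/(4*k**3 - 7*k**2 - 7*k - 11).
Take A(k)=-3, B(k)=1, C(k)=k**3 - 7*k**2/4 - 7*k/4 - 11/4.
Need (-3)·f(k+1) − (1)·f(k) = k**3 - 7*k**2/4 - 7*k/4 - 11/4.
Degrees (0,0,3) ⇒ d ≤ 3.
Match coefficients ⇒ f(k) = -(k**3 - 4*k**2 + 2*k - 2)/4.
Get s_k = R·t_k = (-3)**k*(-k**3 + 4*k**2 - 2*k + 2) with R(k) = B(k−1)f(k)/C(k) = -(k**3 - 4*k**2 + 2*k - 2)/((4*k - 11)*(k**2 + k + 1)).
s_(k+1) − s_k = (-3)**k*(4*k**3 - 7*k**2 - 7*k - 11) = t_k.
Σ_(k=0)^(3) t_k = s_(4) − s_(0) = -486 − (2) = -488.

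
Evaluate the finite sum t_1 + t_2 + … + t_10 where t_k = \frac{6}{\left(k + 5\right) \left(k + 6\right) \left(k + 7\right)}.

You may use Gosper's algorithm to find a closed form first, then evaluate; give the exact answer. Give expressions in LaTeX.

Σ = 115/1904

Step 1: r(k) = (k + 5)/(k + 8).
Take A(k)=k + 5, B(k)=k + 8, C(k)=1.
Solve (k + 5)·f(k+1) − (k + 7)·f(k) = 1.
Bound: deg f ≤ 2.
Match coefficients ⇒ f(k) = k*(k + 11)/60.
Certificate R = B(k−1)f/C = k*(k + 7)*(k + 11)/60 gives s_k = k*(k + 11)/(10*(k + 5)*(k + 6)).
s_(k+1) − s_k = 6/(k**3 + 18*k**2 + 107*k + 210) = t_k.
Sum = s_(11) − s_(1); s_(11) = 121/1360, s_(1) = 1/35 ⇒ 115/1904.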